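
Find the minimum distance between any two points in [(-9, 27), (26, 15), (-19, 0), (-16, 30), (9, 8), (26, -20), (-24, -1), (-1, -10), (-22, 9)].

Computing all pairwise distances among 9 points:

d((-9, 27), (26, 15)) = 37.0
d((-9, 27), (-19, 0)) = 28.7924
d((-9, 27), (-16, 30)) = 7.6158
d((-9, 27), (9, 8)) = 26.1725
d((-9, 27), (26, -20)) = 58.6003
d((-9, 27), (-24, -1)) = 31.7648
d((-9, 27), (-1, -10)) = 37.855
d((-9, 27), (-22, 9)) = 22.2036
d((26, 15), (-19, 0)) = 47.4342
d((26, 15), (-16, 30)) = 44.5982
d((26, 15), (9, 8)) = 18.3848
d((26, 15), (26, -20)) = 35.0
d((26, 15), (-24, -1)) = 52.4976
d((26, 15), (-1, -10)) = 36.7967
d((26, 15), (-22, 9)) = 48.3735
d((-19, 0), (-16, 30)) = 30.1496
d((-19, 0), (9, 8)) = 29.1204
d((-19, 0), (26, -20)) = 49.2443
d((-19, 0), (-24, -1)) = 5.099 <-- minimum
d((-19, 0), (-1, -10)) = 20.5913
d((-19, 0), (-22, 9)) = 9.4868
d((-16, 30), (9, 8)) = 33.3017
d((-16, 30), (26, -20)) = 65.2993
d((-16, 30), (-24, -1)) = 32.0156
d((-16, 30), (-1, -10)) = 42.72
d((-16, 30), (-22, 9)) = 21.8403
d((9, 8), (26, -20)) = 32.7567
d((9, 8), (-24, -1)) = 34.2053
d((9, 8), (-1, -10)) = 20.5913
d((9, 8), (-22, 9)) = 31.0161
d((26, -20), (-24, -1)) = 53.4883
d((26, -20), (-1, -10)) = 28.7924
d((26, -20), (-22, 9)) = 56.0803
d((-24, -1), (-1, -10)) = 24.6982
d((-24, -1), (-22, 9)) = 10.198
d((-1, -10), (-22, 9)) = 28.3196

Closest pair: (-19, 0) and (-24, -1) with distance 5.099

The closest pair is (-19, 0) and (-24, -1) with Euclidean distance 5.099. For 9 points, brute-force pairwise comparison is shown above. For large n, the divide-and-conquer algorithm (sort by x, recurse on halves, check the dividing strip) achieves O(n log n).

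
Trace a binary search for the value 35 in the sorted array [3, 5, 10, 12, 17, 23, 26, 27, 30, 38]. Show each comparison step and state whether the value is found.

Binary search for 35 in [3, 5, 10, 12, 17, 23, 26, 27, 30, 38]:

lo=0, hi=9, mid=4, arr[mid]=17 -> 17 < 35, search right half
lo=5, hi=9, mid=7, arr[mid]=27 -> 27 < 35, search right half
lo=8, hi=9, mid=8, arr[mid]=30 -> 30 < 35, search right half
lo=9, hi=9, mid=9, arr[mid]=38 -> 38 > 35, search left half
lo=9 > hi=8, target 35 not found

Binary search determines that 35 is not in the array after 4 comparisons. The search space was exhausted without finding the target.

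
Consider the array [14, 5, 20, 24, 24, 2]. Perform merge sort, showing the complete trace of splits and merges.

Merge sort trace:

Split: [14, 5, 20, 24, 24, 2] -> [14, 5, 20] and [24, 24, 2]
  Split: [14, 5, 20] -> [14] and [5, 20]
    Split: [5, 20] -> [5] and [20]
    Merge: [5] + [20] -> [5, 20]
  Merge: [14] + [5, 20] -> [5, 14, 20]
  Split: [24, 24, 2] -> [24] and [24, 2]
    Split: [24, 2] -> [24] and [2]
    Merge: [24] + [2] -> [2, 24]
  Merge: [24] + [2, 24] -> [2, 24, 24]
Merge: [5, 14, 20] + [2, 24, 24] -> [2, 5, 14, 20, 24, 24]

Final sorted array: [2, 5, 14, 20, 24, 24]

The merge sort proceeds by recursively splitting the array and merging sorted halves.
After all merges, the sorted array is [2, 5, 14, 20, 24, 24].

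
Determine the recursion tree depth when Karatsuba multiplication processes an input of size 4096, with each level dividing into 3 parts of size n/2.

For divide and conquer with division factor 2:

Problem sizes at each level:
Level 0: 4096
Level 1: 2048
Level 2: 1024
Level 3: 512
Level 4: 256
Level 5: 128
Level 6: 64
Level 7: 32
Level 8: 16
Level 9: 8
Level 10: 4
Level 11: 2
Level 12: 1

The root is level 0 and the size-1 base case is level 12 (the tree spans levels 0 through 12, i.e. 13 levels counting the root), so the depth is the number of divisions: log_2(4096) = 12

The recursion tree depth is log_2(4096) = 12. At each level, the problem size is divided by 2, so it takes 12 divisions to reduce to a base case of size 1. The algorithm makes 3 recursive calls at each level.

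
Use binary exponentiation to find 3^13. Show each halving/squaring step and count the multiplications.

Computing 3^13 by squaring (build up from 3^1; each line after the first costs one multiplication):

3^1 = 3
3^2 = (3^1)^2 = 3^2 = 9
3^3 = 3 * 3^2 = 3 * 9 = 27
3^6 = (3^3)^2 = 27^2 = 729
3^12 = (3^6)^2 = 729^2 = 531441
3^13 = 3 * 3^12 = 3 * 531441 = 1594323

Result: 1594323
Multiplications needed: 5 (5 lines after 3^1)

3^13 = 1594323. Using exponentiation by squaring, this requires 5 multiplications. The key idea: if the exponent is even, square the half-power; if odd, multiply by the base once.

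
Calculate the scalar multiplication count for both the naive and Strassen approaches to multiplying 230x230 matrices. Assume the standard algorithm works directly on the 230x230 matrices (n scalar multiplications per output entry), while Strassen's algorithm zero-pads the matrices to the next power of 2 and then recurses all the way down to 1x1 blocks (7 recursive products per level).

Matrix multiplication for 230x230 matrices:

Strassen's algorithm requires power-of-2 dimensions. Pad 230x230 to 256x256 (next power of 2).

Standard algorithm: 230^3 = 12167000 multiplications
Strassen's algorithm: 7^(log2(256)) = 7^8 = 5764801 multiplications
Savings: 12167000 - 5764801 = 6402199 multiplications

Standard: 12167000 multiplications (230^3). Strassen: 5764801 multiplications (7^8, after padding to 256x256). Strassen reduces 8 recursive multiplications to 7 at each level.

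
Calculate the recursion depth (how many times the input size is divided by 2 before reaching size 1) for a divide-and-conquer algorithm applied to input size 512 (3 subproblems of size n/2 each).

For divide and conquer with division factor 2:

Problem sizes at each level:
Level 0: 512
Level 1: 256
Level 2: 128
Level 3: 64
Level 4: 32
Level 5: 16
Level 6: 8
Level 7: 4
Level 8: 2
Level 9: 1

The root is level 0 and the size-1 base case is level 9 (the tree spans levels 0 through 9, i.e. 10 levels counting the root), so the depth is the number of divisions: log_2(512) = 9

The recursion tree depth is log_2(512) = 9. At each level, the problem size is divided by 2, so it takes 9 divisions to reduce to a base case of size 1. The algorithm makes 3 recursive calls at each level.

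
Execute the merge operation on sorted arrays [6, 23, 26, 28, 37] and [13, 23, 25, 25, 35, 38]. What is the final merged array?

Merging process:

Compare 6 vs 13: take 6 from left. Merged: [6]
Compare 23 vs 13: take 13 from right. Merged: [6, 13]
Compare 23 vs 23: take 23 from left. Merged: [6, 13, 23]
Compare 26 vs 23: take 23 from right. Merged: [6, 13, 23, 23]
Compare 26 vs 25: take 25 from right. Merged: [6, 13, 23, 23, 25]
Compare 26 vs 25: take 25 from right. Merged: [6, 13, 23, 23, 25, 25]
Compare 26 vs 35: take 26 from left. Merged: [6, 13, 23, 23, 25, 25, 26]
Compare 28 vs 35: take 28 from left. Merged: [6, 13, 23, 23, 25, 25, 26, 28]
Compare 37 vs 35: take 35 from right. Merged: [6, 13, 23, 23, 25, 25, 26, 28, 35]
Compare 37 vs 38: take 37 from left. Merged: [6, 13, 23, 23, 25, 25, 26, 28, 35, 37]
Append remaining from right: [38]. Merged: [6, 13, 23, 23, 25, 25, 26, 28, 35, 37, 38]

Final merged array: [6, 13, 23, 23, 25, 25, 26, 28, 35, 37, 38]
Total comparisons: 10

The merged array is [6, 13, 23, 23, 25, 25, 26, 28, 35, 37, 38], requiring 10 comparisons. The merge step runs in O(n) time where n is the total number of elements.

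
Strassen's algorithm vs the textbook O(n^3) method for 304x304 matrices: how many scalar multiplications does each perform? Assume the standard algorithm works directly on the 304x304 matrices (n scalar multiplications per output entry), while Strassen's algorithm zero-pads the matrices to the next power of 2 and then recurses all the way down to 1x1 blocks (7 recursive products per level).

Matrix multiplication for 304x304 matrices:

Strassen's algorithm requires power-of-2 dimensions. Pad 304x304 to 512x512 (next power of 2).

Standard algorithm: 304^3 = 28094464 multiplications
Strassen's algorithm: 7^(log2(512)) = 7^9 = 40353607 multiplications
Difference: 28094464 - 40353607 = -12259143 (Strassen uses MORE here due to padding overhead — for small or just-over-power-of-2 n, padding can outweigh the per-level savings)

Standard: 28094464 multiplications (304^3). Strassen: 40353607 multiplications (7^9, after padding to 512x512). Strassen reduces 8 recursive multiplications to 7 at each level.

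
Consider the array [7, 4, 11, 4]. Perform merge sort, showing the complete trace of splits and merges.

Merge sort trace:

Split: [7, 4, 11, 4] -> [7, 4] and [11, 4]
  Split: [7, 4] -> [7] and [4]
  Merge: [7] + [4] -> [4, 7]
  Split: [11, 4] -> [11] and [4]
  Merge: [11] + [4] -> [4, 11]
Merge: [4, 7] + [4, 11] -> [4, 4, 7, 11]

Final sorted array: [4, 4, 7, 11]

The merge sort proceeds by recursively splitting the array and merging sorted halves.
After all merges, the sorted array is [4, 4, 7, 11].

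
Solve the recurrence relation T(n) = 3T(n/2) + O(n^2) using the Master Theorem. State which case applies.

Master Theorem for T(n) = 3T(n/2) + O(n^2):

a = 3, b = 2, c = 2
log_b(a) = log_2(3) = 1.5850

Case 3: c = 2 > log_2(3) = 1.5850
T(n) = O(n^2) = O(n^2)

For T(n) = 3T(n/2) + O(n^2): log_2(3) = 1.5850. This is Case 3 of the Master Theorem (c > log_b(a), work dominated by root), giving O(n^2).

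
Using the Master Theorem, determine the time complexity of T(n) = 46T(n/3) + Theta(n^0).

Master Theorem for T(n) = 46T(n/3) + O(n^0):

a = 46, b = 3, c = 0
log_b(a) = log_3(46) = 3.4850

Case 1: c = 0 < log_3(46) = 3.4850
T(n) = O(n^(log_3 46))

For T(n) = 46T(n/3) + O(n^0): log_3(46) = 3.4850. This is Case 1 of the Master Theorem (c < log_b(a), work dominated by leaves), giving O(n^(log_3 46)).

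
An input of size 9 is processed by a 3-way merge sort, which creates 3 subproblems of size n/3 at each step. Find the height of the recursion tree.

For divide and conquer with division factor 3:

Problem sizes at each level:
Level 0: 9
Level 1: 3
Level 2: 1

The root is level 0 and the size-1 base case is level 2 (the tree spans levels 0 through 2, i.e. 3 levels counting the root), so the depth is the number of divisions: log_3(9) = 2

The recursion tree depth is log_3(9) = 2. At each level, the problem size is divided by 3, so it takes 2 divisions to reduce to a base case of size 1. The algorithm makes 3 recursive calls at each level.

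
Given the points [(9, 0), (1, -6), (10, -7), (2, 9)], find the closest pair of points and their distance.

Computing all pairwise distances among 4 points:

d((9, 0), (1, -6)) = 10.0
d((9, 0), (10, -7)) = 7.0711 <-- minimum
d((9, 0), (2, 9)) = 11.4018
d((1, -6), (10, -7)) = 9.0554
d((1, -6), (2, 9)) = 15.0333
d((10, -7), (2, 9)) = 17.8885

Closest pair: (9, 0) and (10, -7) with distance 7.0711

The closest pair is (9, 0) and (10, -7) with Euclidean distance 7.0711. For 4 points, brute-force pairwise comparison is shown above. For large n, the divide-and-conquer algorithm (sort by x, recurse on halves, check the dividing strip) achieves O(n log n).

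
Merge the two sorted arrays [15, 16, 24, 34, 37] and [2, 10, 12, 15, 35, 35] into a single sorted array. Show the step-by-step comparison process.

Merging process:

Compare 15 vs 2: take 2 from right. Merged: [2]
Compare 15 vs 10: take 10 from right. Merged: [2, 10]
Compare 15 vs 12: take 12 from right. Merged: [2, 10, 12]
Compare 15 vs 15: take 15 from left. Merged: [2, 10, 12, 15]
Compare 16 vs 15: take 15 from right. Merged: [2, 10, 12, 15, 15]
Compare 16 vs 35: take 16 from left. Merged: [2, 10, 12, 15, 15, 16]
Compare 24 vs 35: take 24 from left. Merged: [2, 10, 12, 15, 15, 16, 24]
Compare 34 vs 35: take 34 from left. Merged: [2, 10, 12, 15, 15, 16, 24, 34]
Compare 37 vs 35: take 35 from right. Merged: [2, 10, 12, 15, 15, 16, 24, 34, 35]
Compare 37 vs 35: take 35 from right. Merged: [2, 10, 12, 15, 15, 16, 24, 34, 35, 35]
Append remaining from left: [37]. Merged: [2, 10, 12, 15, 15, 16, 24, 34, 35, 35, 37]

Final merged array: [2, 10, 12, 15, 15, 16, 24, 34, 35, 35, 37]
Total comparisons: 10

The merged array is [2, 10, 12, 15, 15, 16, 24, 34, 35, 35, 37], requiring 10 comparisons. The merge step runs in O(n) time where n is the total number of elements.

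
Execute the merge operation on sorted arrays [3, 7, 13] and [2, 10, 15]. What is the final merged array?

Merging process:

Compare 3 vs 2: take 2 from right. Merged: [2]
Compare 3 vs 10: take 3 from left. Merged: [2, 3]
Compare 7 vs 10: take 7 from left. Merged: [2, 3, 7]
Compare 13 vs 10: take 10 from right. Merged: [2, 3, 7, 10]
Compare 13 vs 15: take 13 from left. Merged: [2, 3, 7, 10, 13]
Append remaining from right: [15]. Merged: [2, 3, 7, 10, 13, 15]

Final merged array: [2, 3, 7, 10, 13, 15]
Total comparisons: 5

The merged array is [2, 3, 7, 10, 13, 15], requiring 5 comparisons. The merge step runs in O(n) time where n is the total number of elements.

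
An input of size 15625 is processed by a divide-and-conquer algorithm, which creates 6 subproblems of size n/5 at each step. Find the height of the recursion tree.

For divide and conquer with division factor 5:

Problem sizes at each level:
Level 0: 15625
Level 1: 3125
Level 2: 625
Level 3: 125
Level 4: 25
Level 5: 5
Level 6: 1

The root is level 0 and the size-1 base case is level 6 (the tree spans levels 0 through 6, i.e. 7 levels counting the root), so the depth is the number of divisions: log_5(15625) = 6

The recursion tree depth is log_5(15625) = 6. At each level, the problem size is divided by 5, so it takes 6 divisions to reduce to a base case of size 1. The algorithm makes 6 recursive calls at each level.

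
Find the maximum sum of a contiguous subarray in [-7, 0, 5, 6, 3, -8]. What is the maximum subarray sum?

Using Kadane's algorithm on [-7, 0, 5, 6, 3, -8]:

Scanning through the array:
Position 1 (value 0): max_ending_here = 0, max_so_far = 0
Position 2 (value 5): max_ending_here = 5, max_so_far = 5
Position 3 (value 6): max_ending_here = 11, max_so_far = 11
Position 4 (value 3): max_ending_here = 14, max_so_far = 14
Position 5 (value -8): max_ending_here = 6, max_so_far = 14

Maximum subarray: [0, 5, 6, 3]
Maximum sum: 14

The maximum subarray is [0, 5, 6, 3] with sum 14. This subarray runs from index 1 to index 4.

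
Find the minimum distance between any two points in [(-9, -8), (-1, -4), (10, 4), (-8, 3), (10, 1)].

Computing all pairwise distances among 5 points:

d((-9, -8), (-1, -4)) = 8.9443
d((-9, -8), (10, 4)) = 22.4722
d((-9, -8), (-8, 3)) = 11.0454
d((-9, -8), (10, 1)) = 21.0238
d((-1, -4), (10, 4)) = 13.6015
d((-1, -4), (-8, 3)) = 9.8995
d((-1, -4), (10, 1)) = 12.083
d((10, 4), (-8, 3)) = 18.0278
d((10, 4), (10, 1)) = 3.0 <-- minimum
d((-8, 3), (10, 1)) = 18.1108

Closest pair: (10, 4) and (10, 1) with distance 3.0

The closest pair is (10, 4) and (10, 1) with Euclidean distance 3.0. For 5 points, brute-force pairwise comparison is shown above. For large n, the divide-and-conquer algorithm (sort by x, recurse on halves, check the dividing strip) achieves O(n log n).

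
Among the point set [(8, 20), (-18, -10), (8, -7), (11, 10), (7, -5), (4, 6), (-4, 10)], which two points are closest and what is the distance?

Computing all pairwise distances among 7 points:

d((8, 20), (-18, -10)) = 39.6989
d((8, 20), (8, -7)) = 27.0
d((8, 20), (11, 10)) = 10.4403
d((8, 20), (7, -5)) = 25.02
d((8, 20), (4, 6)) = 14.5602
d((8, 20), (-4, 10)) = 15.6205
d((-18, -10), (8, -7)) = 26.1725
d((-18, -10), (11, 10)) = 35.2278
d((-18, -10), (7, -5)) = 25.4951
d((-18, -10), (4, 6)) = 27.2029
d((-18, -10), (-4, 10)) = 24.4131
d((8, -7), (11, 10)) = 17.2627
d((8, -7), (7, -5)) = 2.2361 <-- minimum
d((8, -7), (4, 6)) = 13.6015
d((8, -7), (-4, 10)) = 20.8087
d((11, 10), (7, -5)) = 15.5242
d((11, 10), (4, 6)) = 8.0623
d((11, 10), (-4, 10)) = 15.0
d((7, -5), (4, 6)) = 11.4018
d((7, -5), (-4, 10)) = 18.6011
d((4, 6), (-4, 10)) = 8.9443

Closest pair: (8, -7) and (7, -5) with distance 2.2361

The closest pair is (8, -7) and (7, -5) with Euclidean distance 2.2361. For 7 points, brute-force pairwise comparison is shown above. For large n, the divide-and-conquer algorithm (sort by x, recurse on halves, check the dividing strip) achieves O(n log n).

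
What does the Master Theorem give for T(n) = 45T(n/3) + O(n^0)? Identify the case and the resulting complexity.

Master Theorem for T(n) = 45T(n/3) + O(n^0):

a = 45, b = 3, c = 0
log_b(a) = log_3(45) = 3.4650

Case 1: c = 0 < log_3(45) = 3.4650
T(n) = O(n^(log_3 45))

For T(n) = 45T(n/3) + O(n^0): log_3(45) = 3.4650. This is Case 1 of the Master Theorem (c < log_b(a), work dominated by leaves), giving O(n^(log_3 45)).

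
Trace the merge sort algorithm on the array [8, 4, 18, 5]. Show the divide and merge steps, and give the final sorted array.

Merge sort trace:

Split: [8, 4, 18, 5] -> [8, 4] and [18, 5]
  Split: [8, 4] -> [8] and [4]
  Merge: [8] + [4] -> [4, 8]
  Split: [18, 5] -> [18] and [5]
  Merge: [18] + [5] -> [5, 18]
Merge: [4, 8] + [5, 18] -> [4, 5, 8, 18]

Final sorted array: [4, 5, 8, 18]

The merge sort proceeds by recursively splitting the array and merging sorted halves.
After all merges, the sorted array is [4, 5, 8, 18].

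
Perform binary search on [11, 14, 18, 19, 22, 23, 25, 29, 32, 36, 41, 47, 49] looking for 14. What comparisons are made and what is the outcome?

Binary search for 14 in [11, 14, 18, 19, 22, 23, 25, 29, 32, 36, 41, 47, 49]:

lo=0, hi=12, mid=6, arr[mid]=25 -> 25 > 14, search left half
lo=0, hi=5, mid=2, arr[mid]=18 -> 18 > 14, search left half
lo=0, hi=1, mid=0, arr[mid]=11 -> 11 < 14, search right half
lo=1, hi=1, mid=1, arr[mid]=14 -> Found target at index 1!

Binary search finds 14 at index 1 after 4 comparisons. The search repeatedly halves the search space by comparing with the middle element.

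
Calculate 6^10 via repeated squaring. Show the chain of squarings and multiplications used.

Computing 6^10 by squaring (build up from 6^1; each line after the first costs one multiplication):

6^1 = 6
6^2 = (6^1)^2 = 6^2 = 36
6^4 = (6^2)^2 = 36^2 = 1296
6^5 = 6 * 6^4 = 6 * 1296 = 7776
6^10 = (6^5)^2 = 7776^2 = 60466176

Result: 60466176
Multiplications needed: 4 (4 lines after 6^1)

6^10 = 60466176. Using exponentiation by squaring, this requires 4 multiplications. The key idea: if the exponent is even, square the half-power; if odd, multiply by the base once.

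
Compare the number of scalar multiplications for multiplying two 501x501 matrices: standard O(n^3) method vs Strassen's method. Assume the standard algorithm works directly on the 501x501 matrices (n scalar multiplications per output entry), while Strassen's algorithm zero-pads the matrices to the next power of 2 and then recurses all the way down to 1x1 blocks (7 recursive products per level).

Matrix multiplication for 501x501 matrices:

Strassen's algorithm requires power-of-2 dimensions. Pad 501x501 to 512x512 (next power of 2).

Standard algorithm: 501^3 = 125751501 multiplications
Strassen's algorithm: 7^(log2(512)) = 7^9 = 40353607 multiplications
Savings: 125751501 - 40353607 = 85397894 multiplications

Standard: 125751501 multiplications (501^3). Strassen: 40353607 multiplications (7^9, after padding to 512x512). Strassen reduces 8 recursive multiplications to 7 at each level.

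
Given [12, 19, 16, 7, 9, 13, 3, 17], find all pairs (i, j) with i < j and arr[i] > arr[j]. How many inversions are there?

Finding inversions in [12, 19, 16, 7, 9, 13, 3, 17]:

(0, 3): arr[0]=12 > arr[3]=7
(0, 4): arr[0]=12 > arr[4]=9
(0, 6): arr[0]=12 > arr[6]=3
(1, 2): arr[1]=19 > arr[2]=16
(1, 3): arr[1]=19 > arr[3]=7
(1, 4): arr[1]=19 > arr[4]=9
(1, 5): arr[1]=19 > arr[5]=13
(1, 6): arr[1]=19 > arr[6]=3
(1, 7): arr[1]=19 > arr[7]=17
(2, 3): arr[2]=16 > arr[3]=7
(2, 4): arr[2]=16 > arr[4]=9
(2, 5): arr[2]=16 > arr[5]=13
(2, 6): arr[2]=16 > arr[6]=3
(3, 6): arr[3]=7 > arr[6]=3
(4, 6): arr[4]=9 > arr[6]=3
(5, 6): arr[5]=13 > arr[6]=3

Total inversions: 16

The array has 16 inversion(s): (0,3), (0,4), (0,6), (1,2), (1,3), (1,4), (1,5), (1,6), (1,7), (2,3), (2,4), (2,5), (2,6), (3,6), (4,6), (5,6). Each pair (i,j) satisfies i < j and arr[i] > arr[j].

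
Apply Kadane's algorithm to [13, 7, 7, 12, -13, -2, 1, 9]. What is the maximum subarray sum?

Using Kadane's algorithm on [13, 7, 7, 12, -13, -2, 1, 9]:

Scanning through the array:
Position 1 (value 7): max_ending_here = 20, max_so_far = 20
Position 2 (value 7): max_ending_here = 27, max_so_far = 27
Position 3 (value 12): max_ending_here = 39, max_so_far = 39
Position 4 (value -13): max_ending_here = 26, max_so_far = 39
Position 5 (value -2): max_ending_here = 24, max_so_far = 39
Position 6 (value 1): max_ending_here = 25, max_so_far = 39
Position 7 (value 9): max_ending_here = 34, max_so_far = 39

Maximum subarray: [13, 7, 7, 12]
Maximum sum: 39

The maximum subarray is [13, 7, 7, 12] with sum 39. This subarray runs from index 0 to index 3.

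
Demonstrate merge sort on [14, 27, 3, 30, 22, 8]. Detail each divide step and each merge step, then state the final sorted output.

Merge sort trace:

Split: [14, 27, 3, 30, 22, 8] -> [14, 27, 3] and [30, 22, 8]
  Split: [14, 27, 3] -> [14] and [27, 3]
    Split: [27, 3] -> [27] and [3]
    Merge: [27] + [3] -> [3, 27]
  Merge: [14] + [3, 27] -> [3, 14, 27]
  Split: [30, 22, 8] -> [30] and [22, 8]
    Split: [22, 8] -> [22] and [8]
    Merge: [22] + [8] -> [8, 22]
  Merge: [30] + [8, 22] -> [8, 22, 30]
Merge: [3, 14, 27] + [8, 22, 30] -> [3, 8, 14, 22, 27, 30]

Final sorted array: [3, 8, 14, 22, 27, 30]

The merge sort proceeds by recursively splitting the array and merging sorted halves.
After all merges, the sorted array is [3, 8, 14, 22, 27, 30].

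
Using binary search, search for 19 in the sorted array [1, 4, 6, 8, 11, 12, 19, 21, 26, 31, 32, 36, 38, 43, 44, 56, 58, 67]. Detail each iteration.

Binary search for 19 in [1, 4, 6, 8, 11, 12, 19, 21, 26, 31, 32, 36, 38, 43, 44, 56, 58, 67]:

lo=0, hi=17, mid=8, arr[mid]=26 -> 26 > 19, search left half
lo=0, hi=7, mid=3, arr[mid]=8 -> 8 < 19, search right half
lo=4, hi=7, mid=5, arr[mid]=12 -> 12 < 19, search right half
lo=6, hi=7, mid=6, arr[mid]=19 -> Found target at index 6!

Binary search finds 19 at index 6 after 4 comparisons. The search repeatedly halves the search space by comparing with the middle element.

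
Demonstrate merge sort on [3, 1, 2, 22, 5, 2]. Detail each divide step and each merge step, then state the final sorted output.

Merge sort trace:

Split: [3, 1, 2, 22, 5, 2] -> [3, 1, 2] and [22, 5, 2]
  Split: [3, 1, 2] -> [3] and [1, 2]
    Split: [1, 2] -> [1] and [2]
    Merge: [1] + [2] -> [1, 2]
  Merge: [3] + [1, 2] -> [1, 2, 3]
  Split: [22, 5, 2] -> [22] and [5, 2]
    Split: [5, 2] -> [5] and [2]
    Merge: [5] + [2] -> [2, 5]
  Merge: [22] + [2, 5] -> [2, 5, 22]
Merge: [1, 2, 3] + [2, 5, 22] -> [1, 2, 2, 3, 5, 22]

Final sorted array: [1, 2, 2, 3, 5, 22]

The merge sort proceeds by recursively splitting the array and merging sorted halves.
After all merges, the sorted array is [1, 2, 2, 3, 5, 22].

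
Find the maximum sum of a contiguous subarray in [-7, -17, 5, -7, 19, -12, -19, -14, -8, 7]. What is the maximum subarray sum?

Using Kadane's algorithm on [-7, -17, 5, -7, 19, -12, -19, -14, -8, 7]:

Scanning through the array:
Position 1 (value -17): max_ending_here = -17, max_so_far = -7
Position 2 (value 5): max_ending_here = 5, max_so_far = 5
Position 3 (value -7): max_ending_here = -2, max_so_far = 5
Position 4 (value 19): max_ending_here = 19, max_so_far = 19
Position 5 (value -12): max_ending_here = 7, max_so_far = 19
Position 6 (value -19): max_ending_here = -12, max_so_far = 19
Position 7 (value -14): max_ending_here = -14, max_so_far = 19
Position 8 (value -8): max_ending_here = -8, max_so_far = 19
Position 9 (value 7): max_ending_here = 7, max_so_far = 19

Maximum subarray: [19]
Maximum sum: 19

The maximum subarray is [19] with sum 19. This subarray runs from index 4 to index 4.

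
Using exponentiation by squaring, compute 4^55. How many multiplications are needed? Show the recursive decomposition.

Computing 4^55 by squaring (build up from 4^1; each line after the first costs one multiplication):

4^1 = 4
4^2 = (4^1)^2 = 4^2 = 16
4^3 = 4 * 4^2 = 4 * 16 = 64
4^6 = (4^3)^2 = 64^2 = 4096
4^12 = (4^6)^2 = 4096^2 = 16777216
4^13 = 4 * 4^12 = 4 * 16777216 = 67108864
4^26 = (4^13)^2 = 67108864^2 = 4503599627370496
4^27 = 4 * 4^26 = 4 * 4503599627370496 = 18014398509481984
4^54 = (4^27)^2 = 18014398509481984^2 = 324518553658426726783156020576256
4^55 = 4 * 4^54 = 4 * 324518553658426726783156020576256 = 1298074214633706907132624082305024

Result: 1298074214633706907132624082305024
Multiplications needed: 9 (9 lines after 4^1)

4^55 = 1298074214633706907132624082305024. Using exponentiation by squaring, this requires 9 multiplications. The key idea: if the exponent is even, square the half-power; if odd, multiply by the base once.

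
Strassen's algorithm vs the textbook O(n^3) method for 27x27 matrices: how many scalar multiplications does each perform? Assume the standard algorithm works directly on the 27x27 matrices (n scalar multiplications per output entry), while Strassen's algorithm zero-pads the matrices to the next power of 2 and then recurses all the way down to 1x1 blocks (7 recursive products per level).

Matrix multiplication for 27x27 matrices:

Strassen's algorithm requires power-of-2 dimensions. Pad 27x27 to 32x32 (next power of 2).

Standard algorithm: 27^3 = 19683 multiplications
Strassen's algorithm: 7^(log2(32)) = 7^5 = 16807 multiplications
Savings: 19683 - 16807 = 2876 multiplications

Standard: 19683 multiplications (27^3). Strassen: 16807 multiplications (7^5, after padding to 32x32). Strassen reduces 8 recursive multiplications to 7 at each level.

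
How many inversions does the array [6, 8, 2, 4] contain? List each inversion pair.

Finding inversions in [6, 8, 2, 4]:

(0, 2): arr[0]=6 > arr[2]=2
(0, 3): arr[0]=6 > arr[3]=4
(1, 2): arr[1]=8 > arr[2]=2
(1, 3): arr[1]=8 > arr[3]=4

Total inversions: 4

The array has 4 inversion(s): (0,2), (0,3), (1,2), (1,3). Each pair (i,j) satisfies i < j and arr[i] > arr[j].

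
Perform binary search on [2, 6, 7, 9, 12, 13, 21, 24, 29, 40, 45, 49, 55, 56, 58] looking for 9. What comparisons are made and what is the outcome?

Binary search for 9 in [2, 6, 7, 9, 12, 13, 21, 24, 29, 40, 45, 49, 55, 56, 58]:

lo=0, hi=14, mid=7, arr[mid]=24 -> 24 > 9, search left half
lo=0, hi=6, mid=3, arr[mid]=9 -> Found target at index 3!

Binary search finds 9 at index 3 after 2 comparisons. The search repeatedly halves the search space by comparing with the middle element.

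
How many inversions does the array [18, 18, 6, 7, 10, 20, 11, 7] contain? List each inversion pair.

Finding inversions in [18, 18, 6, 7, 10, 20, 11, 7]:

(0, 2): arr[0]=18 > arr[2]=6
(0, 3): arr[0]=18 > arr[3]=7
(0, 4): arr[0]=18 > arr[4]=10
(0, 6): arr[0]=18 > arr[6]=11
(0, 7): arr[0]=18 > arr[7]=7
(1, 2): arr[1]=18 > arr[2]=6
(1, 3): arr[1]=18 > arr[3]=7
(1, 4): arr[1]=18 > arr[4]=10
(1, 6): arr[1]=18 > arr[6]=11
(1, 7): arr[1]=18 > arr[7]=7
(4, 7): arr[4]=10 > arr[7]=7
(5, 6): arr[5]=20 > arr[6]=11
(5, 7): arr[5]=20 > arr[7]=7
(6, 7): arr[6]=11 > arr[7]=7

Total inversions: 14

The array has 14 inversion(s): (0,2), (0,3), (0,4), (0,6), (0,7), (1,2), (1,3), (1,4), (1,6), (1,7), (4,7), (5,6), (5,7), (6,7). Each pair (i,j) satisfies i < j and arr[i] > arr[j].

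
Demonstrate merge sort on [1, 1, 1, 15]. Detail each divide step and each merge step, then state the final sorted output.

Merge sort trace:

Split: [1, 1, 1, 15] -> [1, 1] and [1, 15]
  Split: [1, 1] -> [1] and [1]
  Merge: [1] + [1] -> [1, 1]
  Split: [1, 15] -> [1] and [15]
  Merge: [1] + [15] -> [1, 15]
Merge: [1, 1] + [1, 15] -> [1, 1, 1, 15]

Final sorted array: [1, 1, 1, 15]

The merge sort proceeds by recursively splitting the array and merging sorted halves.
After all merges, the sorted array is [1, 1, 1, 15].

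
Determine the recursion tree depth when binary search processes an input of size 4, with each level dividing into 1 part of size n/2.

For divide and conquer with division factor 2:

Problem sizes at each level:
Level 0: 4
Level 1: 2
Level 2: 1

The root is level 0 and the size-1 base case is level 2 (the tree spans levels 0 through 2, i.e. 3 levels counting the root), so the depth is the number of divisions: log_2(4) = 2

The recursion tree depth is log_2(4) = 2. At each level, the problem size is divided by 2, so it takes 2 divisions to reduce to a base case of size 1. The algorithm makes 1 recursive call at each level.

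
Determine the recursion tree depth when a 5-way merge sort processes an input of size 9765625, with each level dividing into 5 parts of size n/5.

For divide and conquer with division factor 5:

Problem sizes at each level:
Level 0: 9765625
Level 1: 1953125
Level 2: 390625
Level 3: 78125
Level 4: 15625
Level 5: 3125
Level 6: 625
Level 7: 125
Level 8: 25
Level 9: 5
Level 10: 1

The root is level 0 and the size-1 base case is level 10 (the tree spans levels 0 through 10, i.e. 11 levels counting the root), so the depth is the number of divisions: log_5(9765625) = 10

The recursion tree depth is log_5(9765625) = 10. At each level, the problem size is divided by 5, so it takes 10 divisions to reduce to a base case of size 1. The algorithm makes 5 recursive calls at each level.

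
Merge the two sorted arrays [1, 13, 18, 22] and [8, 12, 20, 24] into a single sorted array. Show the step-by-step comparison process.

Merging process:

Compare 1 vs 8: take 1 from left. Merged: [1]
Compare 13 vs 8: take 8 from right. Merged: [1, 8]
Compare 13 vs 12: take 12 from right. Merged: [1, 8, 12]
Compare 13 vs 20: take 13 from left. Merged: [1, 8, 12, 13]
Compare 18 vs 20: take 18 from left. Merged: [1, 8, 12, 13, 18]
Compare 22 vs 20: take 20 from right. Merged: [1, 8, 12, 13, 18, 20]
Compare 22 vs 24: take 22 from left. Merged: [1, 8, 12, 13, 18, 20, 22]
Append remaining from right: [24]. Merged: [1, 8, 12, 13, 18, 20, 22, 24]

Final merged array: [1, 8, 12, 13, 18, 20, 22, 24]
Total comparisons: 7

The merged array is [1, 8, 12, 13, 18, 20, 22, 24], requiring 7 comparisons. The merge step runs in O(n) time where n is the total number of elements.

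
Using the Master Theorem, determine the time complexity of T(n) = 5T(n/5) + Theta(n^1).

Master Theorem for T(n) = 5T(n/5) + O(n^1):

a = 5, b = 5, c = 1
log_b(a) = log_5(5) = 1.0000

Case 2: c = 1 = log_5(5) = 1.0000
T(n) = O(n^1 log n) = O(n log n)

For T(n) = 5T(n/5) + O(n^1): log_5(5) = 1.0000. This is Case 2 of the Master Theorem (c = log_b(a), equal work at all levels), giving O(n log n).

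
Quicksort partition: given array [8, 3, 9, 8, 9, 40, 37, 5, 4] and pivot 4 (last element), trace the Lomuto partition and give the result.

Lomuto partition with pivot = 4:

Initial array: [8, 3, 9, 8, 9, 40, 37, 5, 4]

arr[0]=8 > 4: no swap
arr[1]=3 <= 4: swap with position 0, array becomes [3, 8, 9, 8, 9, 40, 37, 5, 4]
arr[2]=9 > 4: no swap
arr[3]=8 > 4: no swap
arr[4]=9 > 4: no swap
arr[5]=40 > 4: no swap
arr[6]=37 > 4: no swap
arr[7]=5 > 4: no swap

Place pivot at position 1: [3, 4, 9, 8, 9, 40, 37, 5, 8]
Pivot position: 1

After partitioning with pivot 4, the array becomes [3, 4, 9, 8, 9, 40, 37, 5, 8]. The pivot is placed at index 1. All elements to the left of the pivot are <= 4, and all elements to the right are > 4.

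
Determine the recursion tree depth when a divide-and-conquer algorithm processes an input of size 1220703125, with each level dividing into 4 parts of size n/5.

For divide and conquer with division factor 5:

Problem sizes at each level:
Level 0: 1220703125
Level 1: 244140625
Level 2: 48828125
Level 3: 9765625
Level 4: 1953125
Level 5: 390625
Level 6: 78125
Level 7: 15625
Level 8: 3125
Level 9: 625
Level 10: 125
Level 11: 25
Level 12: 5
Level 13: 1

The root is level 0 and the size-1 base case is level 13 (the tree spans levels 0 through 13, i.e. 14 levels counting the root), so the depth is the number of divisions: log_5(1220703125) = 13

The recursion tree depth is log_5(1220703125) = 13. At each level, the problem size is divided by 5, so it takes 13 divisions to reduce to a base case of size 1. The algorithm makes 4 recursive calls at each level.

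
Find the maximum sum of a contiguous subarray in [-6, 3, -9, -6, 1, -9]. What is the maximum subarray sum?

Using Kadane's algorithm on [-6, 3, -9, -6, 1, -9]:

Scanning through the array:
Position 1 (value 3): max_ending_here = 3, max_so_far = 3
Position 2 (value -9): max_ending_here = -6, max_so_far = 3
Position 3 (value -6): max_ending_here = -6, max_so_far = 3
Position 4 (value 1): max_ending_here = 1, max_so_far = 3
Position 5 (value -9): max_ending_here = -8, max_so_far = 3

Maximum subarray: [3]
Maximum sum: 3

The maximum subarray is [3] with sum 3. This subarray runs from index 1 to index 1.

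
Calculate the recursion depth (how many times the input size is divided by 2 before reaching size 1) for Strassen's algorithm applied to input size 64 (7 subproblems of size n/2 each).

For divide and conquer with division factor 2:

Problem sizes at each level:
Level 0: 64
Level 1: 32
Level 2: 16
Level 3: 8
Level 4: 4
Level 5: 2
Level 6: 1

The root is level 0 and the size-1 base case is level 6 (the tree spans levels 0 through 6, i.e. 7 levels counting the root), so the depth is the number of divisions: log_2(64) = 6

The recursion tree depth is log_2(64) = 6. At each level, the problem size is divided by 2, so it takes 6 divisions to reduce to a base case of size 1. The algorithm makes 7 recursive calls at each level.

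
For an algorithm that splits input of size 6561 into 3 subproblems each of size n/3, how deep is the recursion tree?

For divide and conquer with division factor 3:

Problem sizes at each level:
Level 0: 6561
Level 1: 2187
Level 2: 729
Level 3: 243
Level 4: 81
Level 5: 27
Level 6: 9
Level 7: 3
Level 8: 1

The root is level 0 and the size-1 base case is level 8 (the tree spans levels 0 through 8, i.e. 9 levels counting the root), so the depth is the number of divisions: log_3(6561) = 8

The recursion tree depth is log_3(6561) = 8. At each level, the problem size is divided by 3, so it takes 8 divisions to reduce to a base case of size 1. The algorithm makes 3 recursive calls at each level.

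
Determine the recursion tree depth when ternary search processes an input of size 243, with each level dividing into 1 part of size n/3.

For divide and conquer with division factor 3:

Problem sizes at each level:
Level 0: 243
Level 1: 81
Level 2: 27
Level 3: 9
Level 4: 3
Level 5: 1

The root is level 0 and the size-1 base case is level 5 (the tree spans levels 0 through 5, i.e. 6 levels counting the root), so the depth is the number of divisions: log_3(243) = 5

The recursion tree depth is log_3(243) = 5. At each level, the problem size is divided by 3, so it takes 5 divisions to reduce to a base case of size 1. The algorithm makes 1 recursive call at each level.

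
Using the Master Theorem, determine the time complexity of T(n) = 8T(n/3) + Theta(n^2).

Master Theorem for T(n) = 8T(n/3) + O(n^2):

a = 8, b = 3, c = 2
log_b(a) = log_3(8) = 1.8928

Case 3: c = 2 > log_3(8) = 1.8928
T(n) = O(n^2) = O(n^2)

For T(n) = 8T(n/3) + O(n^2): log_3(8) = 1.8928. This is Case 3 of the Master Theorem (c > log_b(a), work dominated by root), giving O(n^2).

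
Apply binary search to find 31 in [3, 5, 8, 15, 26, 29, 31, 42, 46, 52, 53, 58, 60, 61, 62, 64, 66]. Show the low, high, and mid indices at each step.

Binary search for 31 in [3, 5, 8, 15, 26, 29, 31, 42, 46, 52, 53, 58, 60, 61, 62, 64, 66]:

lo=0, hi=16, mid=8, arr[mid]=46 -> 46 > 31, search left half
lo=0, hi=7, mid=3, arr[mid]=15 -> 15 < 31, search right half
lo=4, hi=7, mid=5, arr[mid]=29 -> 29 < 31, search right half
lo=6, hi=7, mid=6, arr[mid]=31 -> Found target at index 6!

Binary search finds 31 at index 6 after 4 comparisons. The search repeatedly halves the search space by comparing with the middle element.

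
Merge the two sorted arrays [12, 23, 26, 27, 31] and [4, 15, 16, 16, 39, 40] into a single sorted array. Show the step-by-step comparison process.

Merging process:

Compare 12 vs 4: take 4 from right. Merged: [4]
Compare 12 vs 15: take 12 from left. Merged: [4, 12]
Compare 23 vs 15: take 15 from right. Merged: [4, 12, 15]
Compare 23 vs 16: take 16 from right. Merged: [4, 12, 15, 16]
Compare 23 vs 16: take 16 from right. Merged: [4, 12, 15, 16, 16]
Compare 23 vs 39: take 23 from left. Merged: [4, 12, 15, 16, 16, 23]
Compare 26 vs 39: take 26 from left. Merged: [4, 12, 15, 16, 16, 23, 26]
Compare 27 vs 39: take 27 from left. Merged: [4, 12, 15, 16, 16, 23, 26, 27]
Compare 31 vs 39: take 31 from left. Merged: [4, 12, 15, 16, 16, 23, 26, 27, 31]
Append remaining from right: [39, 40]. Merged: [4, 12, 15, 16, 16, 23, 26, 27, 31, 39, 40]

Final merged array: [4, 12, 15, 16, 16, 23, 26, 27, 31, 39, 40]
Total comparisons: 9

The merged array is [4, 12, 15, 16, 16, 23, 26, 27, 31, 39, 40], requiring 9 comparisons. The merge step runs in O(n) time where n is the total number of elements.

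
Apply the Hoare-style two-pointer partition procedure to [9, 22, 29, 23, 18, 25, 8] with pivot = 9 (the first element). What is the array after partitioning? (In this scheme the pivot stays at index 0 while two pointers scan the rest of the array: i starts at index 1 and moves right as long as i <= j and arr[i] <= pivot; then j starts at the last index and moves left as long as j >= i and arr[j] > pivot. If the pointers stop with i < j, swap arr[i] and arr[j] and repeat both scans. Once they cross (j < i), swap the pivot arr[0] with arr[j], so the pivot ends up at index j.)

Hoare-style two-pointer partition with pivot = 9:

Initial array: [9, 22, 29, 23, 18, 25, 8]

Pointers start at i = 1, j = 6.
i stops at index 1 (arr[1]=22 > 9), j stops at index 6 (arr[6]=8 <= 9): swap arr[1] and arr[6], array becomes [9, 8, 29, 23, 18, 25, 22]
i ends at 2, j ends at 1: the pointers have crossed (j < i), so scanning stops.

Swap pivot arr[0] with arr[1] to place pivot at position 1: [8, 9, 29, 23, 18, 25, 22]
Pivot position: 1

After partitioning with pivot 9, the array becomes [8, 9, 29, 23, 18, 25, 22]. The pivot is placed at index 1. All elements to the left of the pivot are <= 9, and all elements to the right are > 9.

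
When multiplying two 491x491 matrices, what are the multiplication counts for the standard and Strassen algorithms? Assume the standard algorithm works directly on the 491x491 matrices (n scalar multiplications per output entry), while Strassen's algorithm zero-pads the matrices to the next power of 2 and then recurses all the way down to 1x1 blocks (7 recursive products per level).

Matrix multiplication for 491x491 matrices:

Strassen's algorithm requires power-of-2 dimensions. Pad 491x491 to 512x512 (next power of 2).

Standard algorithm: 491^3 = 118370771 multiplications
Strassen's algorithm: 7^(log2(512)) = 7^9 = 40353607 multiplications
Savings: 118370771 - 40353607 = 78017164 multiplications

Standard: 118370771 multiplications (491^3). Strassen: 40353607 multiplications (7^9, after padding to 512x512). Strassen reduces 8 recursive multiplications to 7 at each level.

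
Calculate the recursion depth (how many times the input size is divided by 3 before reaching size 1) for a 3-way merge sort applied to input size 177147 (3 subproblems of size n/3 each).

For divide and conquer with division factor 3:

Problem sizes at each level:
Level 0: 177147
Level 1: 59049
Level 2: 19683
Level 3: 6561
Level 4: 2187
Level 5: 729
Level 6: 243
Level 7: 81
Level 8: 27
Level 9: 9
Level 10: 3
Level 11: 1

The root is level 0 and the size-1 base case is level 11 (the tree spans levels 0 through 11, i.e. 12 levels counting the root), so the depth is the number of divisions: log_3(177147) = 11

The recursion tree depth is log_3(177147) = 11. At each level, the problem size is divided by 3, so it takes 11 divisions to reduce to a base case of size 1. The algorithm makes 3 recursive calls at each level.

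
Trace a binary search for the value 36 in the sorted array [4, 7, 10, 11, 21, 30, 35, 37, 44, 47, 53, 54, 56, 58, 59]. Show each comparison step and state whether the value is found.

Binary search for 36 in [4, 7, 10, 11, 21, 30, 35, 37, 44, 47, 53, 54, 56, 58, 59]:

lo=0, hi=14, mid=7, arr[mid]=37 -> 37 > 36, search left half
lo=0, hi=6, mid=3, arr[mid]=11 -> 11 < 36, search right half
lo=4, hi=6, mid=5, arr[mid]=30 -> 30 < 36, search right half
lo=6, hi=6, mid=6, arr[mid]=35 -> 35 < 36, search right half
lo=7 > hi=6, target 36 not found

Binary search determines that 36 is not in the array after 4 comparisons. The search space was exhausted without finding the target.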